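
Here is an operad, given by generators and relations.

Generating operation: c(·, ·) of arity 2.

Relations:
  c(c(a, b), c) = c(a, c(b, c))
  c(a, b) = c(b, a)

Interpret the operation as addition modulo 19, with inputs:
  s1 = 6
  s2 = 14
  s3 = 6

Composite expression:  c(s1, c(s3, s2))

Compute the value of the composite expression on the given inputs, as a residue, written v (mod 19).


c(s3, s2) = 1
c(s1, c(s3, s2)) = 7

7 (mod 19)


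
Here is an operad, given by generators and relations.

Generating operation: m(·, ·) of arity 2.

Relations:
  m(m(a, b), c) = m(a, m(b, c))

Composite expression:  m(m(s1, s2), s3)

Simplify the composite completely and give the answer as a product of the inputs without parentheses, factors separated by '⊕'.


s1 ⊕ s2 ⊕ s3


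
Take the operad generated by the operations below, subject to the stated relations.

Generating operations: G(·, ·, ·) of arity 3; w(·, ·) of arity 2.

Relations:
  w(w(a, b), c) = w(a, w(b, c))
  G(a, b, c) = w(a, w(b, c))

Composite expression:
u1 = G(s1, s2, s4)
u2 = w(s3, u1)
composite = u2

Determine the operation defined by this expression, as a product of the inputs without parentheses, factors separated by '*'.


The w-tree's shape is irrelevant; the s-reading-order decides.
G(s1, s2, s4) collapses to s1 * s2 * s4
w(s3, G(s1, s2, s4)) collapses to s3 * s1 * s2 * s4

s3 * s1 * s2 * s4


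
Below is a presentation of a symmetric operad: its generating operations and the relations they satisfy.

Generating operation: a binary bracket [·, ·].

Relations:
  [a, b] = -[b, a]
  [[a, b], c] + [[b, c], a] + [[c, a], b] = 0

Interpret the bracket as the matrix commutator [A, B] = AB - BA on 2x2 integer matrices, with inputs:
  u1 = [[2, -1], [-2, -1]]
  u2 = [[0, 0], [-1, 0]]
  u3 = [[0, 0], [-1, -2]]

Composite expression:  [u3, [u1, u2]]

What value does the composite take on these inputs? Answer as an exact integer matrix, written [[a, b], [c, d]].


[[0, 0], [-8, 0]]

[u1, u2] = [[1, 0], [3, -1]]
[u3, [u1, u2]] = [[0, 0], [-8, 0]]


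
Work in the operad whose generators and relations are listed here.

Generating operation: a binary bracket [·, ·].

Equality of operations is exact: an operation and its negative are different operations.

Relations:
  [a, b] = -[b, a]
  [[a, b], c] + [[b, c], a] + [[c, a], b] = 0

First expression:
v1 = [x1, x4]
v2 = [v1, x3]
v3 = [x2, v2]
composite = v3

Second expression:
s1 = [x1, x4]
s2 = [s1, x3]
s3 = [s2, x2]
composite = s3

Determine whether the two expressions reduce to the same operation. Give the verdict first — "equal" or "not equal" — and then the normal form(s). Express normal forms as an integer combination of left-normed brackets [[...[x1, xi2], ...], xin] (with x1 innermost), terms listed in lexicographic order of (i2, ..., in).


Reducing the first expression gives -[[[x1, x4], x3], x2]
Reducing the second expression gives [[[x1, x4], x3], x2]
The normal forms differ: not equal.

not equal; first: -[[[x1, x4], x3], x2]; second: [[[x1, x4], x3], x2]


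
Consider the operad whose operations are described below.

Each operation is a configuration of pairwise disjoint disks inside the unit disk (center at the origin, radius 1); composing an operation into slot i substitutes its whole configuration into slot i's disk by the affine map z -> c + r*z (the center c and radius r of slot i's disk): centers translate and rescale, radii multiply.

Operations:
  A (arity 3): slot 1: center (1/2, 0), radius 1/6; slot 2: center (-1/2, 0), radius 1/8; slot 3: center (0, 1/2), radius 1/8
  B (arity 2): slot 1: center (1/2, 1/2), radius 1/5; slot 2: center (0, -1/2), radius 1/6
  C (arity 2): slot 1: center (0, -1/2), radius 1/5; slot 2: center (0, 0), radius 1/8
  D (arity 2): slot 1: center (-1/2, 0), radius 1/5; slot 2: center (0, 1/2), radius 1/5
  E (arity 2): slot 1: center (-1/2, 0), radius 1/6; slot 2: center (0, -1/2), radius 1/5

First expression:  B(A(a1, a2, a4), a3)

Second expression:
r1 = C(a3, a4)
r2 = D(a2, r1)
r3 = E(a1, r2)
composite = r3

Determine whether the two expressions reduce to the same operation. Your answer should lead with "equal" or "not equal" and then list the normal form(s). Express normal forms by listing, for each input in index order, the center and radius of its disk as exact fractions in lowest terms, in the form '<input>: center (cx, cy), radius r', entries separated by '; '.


not equal; first: a1: center (3/5, 1/2), radius 1/30; a2: center (2/5, 1/2), radius 1/40; a3: center (0, -1/2), radius 1/6; a4: center (1/2, 3/5), radius 1/40; second: a1: center (-1/2, 0), radius 1/6; a2: center (-1/10, -1/2), radius 1/25; a3: center (0, -21/50), radius 1/125; a4: center (0, -2/5), radius 1/200

The first expression, normalized: a1: center (3/5, 1/2), radius 1/30; a2: center (2/5, 1/2), radius 1/40; a3: center (0, -1/2), radius 1/6; a4: center (1/2, 3/5), radius 1/40
The second expression, normalized: a1: center (-1/2, 0), radius 1/6; a2: center (-1/10, -1/2), radius 1/25; a3: center (0, -21/50), radius 1/125; a4: center (0, -2/5), radius 1/200
No match — not equal.


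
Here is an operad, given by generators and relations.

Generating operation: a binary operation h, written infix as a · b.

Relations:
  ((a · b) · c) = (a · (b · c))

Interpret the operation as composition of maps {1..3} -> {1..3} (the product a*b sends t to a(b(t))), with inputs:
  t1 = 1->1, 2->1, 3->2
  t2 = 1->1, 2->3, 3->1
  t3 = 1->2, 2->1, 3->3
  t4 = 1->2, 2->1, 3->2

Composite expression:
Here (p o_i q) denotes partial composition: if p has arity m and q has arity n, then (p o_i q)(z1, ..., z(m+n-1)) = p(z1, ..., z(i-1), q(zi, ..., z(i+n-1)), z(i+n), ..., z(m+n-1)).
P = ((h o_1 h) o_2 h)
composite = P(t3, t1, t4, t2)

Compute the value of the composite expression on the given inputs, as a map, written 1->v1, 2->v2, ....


1->2, 2->2, 3->2

(t1 · t4) = 1->1, 2->1, 3->1
(t3 · (t1 · t4)) = 1->2, 2->2, 3->2
((t3 · (t1 · t4)) · t2) = 1->2, 2->2, 3->2


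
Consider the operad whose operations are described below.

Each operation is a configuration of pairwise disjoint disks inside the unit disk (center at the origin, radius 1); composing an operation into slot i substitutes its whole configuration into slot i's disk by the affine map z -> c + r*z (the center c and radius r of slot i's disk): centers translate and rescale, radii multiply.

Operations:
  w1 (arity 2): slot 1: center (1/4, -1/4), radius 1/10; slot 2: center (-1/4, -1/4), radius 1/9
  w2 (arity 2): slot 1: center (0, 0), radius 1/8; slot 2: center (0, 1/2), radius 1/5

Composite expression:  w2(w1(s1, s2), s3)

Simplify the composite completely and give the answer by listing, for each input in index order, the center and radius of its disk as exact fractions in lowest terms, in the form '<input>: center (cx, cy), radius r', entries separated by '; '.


Follow each s-input down from w2: c' goes to c + r*c', radius to r*r'.
input s1: composing its 2 substitution steps yields center (1/32, -1/32), radius 1/80
input s2: composing its 2 substitution steps yields center (-1/32, -1/32), radius 1/72
input s3: composing its 1 substitution step yields center (0, 1/2), radius 1/5

s1: center (1/32, -1/32), radius 1/80; s2: center (-1/32, -1/32), radius 1/72; s3: center (0, 1/2), radius 1/5


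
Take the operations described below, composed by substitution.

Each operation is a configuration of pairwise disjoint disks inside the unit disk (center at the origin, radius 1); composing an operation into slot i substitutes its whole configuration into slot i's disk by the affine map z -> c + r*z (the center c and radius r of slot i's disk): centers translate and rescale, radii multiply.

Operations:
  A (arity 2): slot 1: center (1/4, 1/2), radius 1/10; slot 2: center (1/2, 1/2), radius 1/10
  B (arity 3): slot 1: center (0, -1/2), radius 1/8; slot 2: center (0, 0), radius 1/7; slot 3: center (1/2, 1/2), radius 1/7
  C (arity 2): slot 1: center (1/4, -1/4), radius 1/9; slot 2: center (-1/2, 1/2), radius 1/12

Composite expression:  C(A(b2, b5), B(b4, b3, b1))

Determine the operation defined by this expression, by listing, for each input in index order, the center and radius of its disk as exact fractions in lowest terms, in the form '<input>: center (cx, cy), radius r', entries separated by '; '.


b1: center (-11/24, 13/24), radius 1/84; b2: center (5/18, -7/36), radius 1/90; b3: center (-1/2, 1/2), radius 1/84; b4: center (-1/2, 11/24), radius 1/96; b5: center (11/36, -7/36), radius 1/90

Affine substitution under C: radii multiply and b-centers shift.
input b2: applying the 2 nested substitutions gives center (5/18, -7/36), radius 1/90
input b5: applying the 2 nested substitutions gives center (11/36, -7/36), radius 1/90
input b4: applying the 2 nested substitutions gives center (-1/2, 11/24), radius 1/96
input b3: applying the 2 nested substitutions gives center (-1/2, 1/2), radius 1/84
input b1: applying the 2 nested substitutions gives center (-11/24, 13/24), radius 1/84


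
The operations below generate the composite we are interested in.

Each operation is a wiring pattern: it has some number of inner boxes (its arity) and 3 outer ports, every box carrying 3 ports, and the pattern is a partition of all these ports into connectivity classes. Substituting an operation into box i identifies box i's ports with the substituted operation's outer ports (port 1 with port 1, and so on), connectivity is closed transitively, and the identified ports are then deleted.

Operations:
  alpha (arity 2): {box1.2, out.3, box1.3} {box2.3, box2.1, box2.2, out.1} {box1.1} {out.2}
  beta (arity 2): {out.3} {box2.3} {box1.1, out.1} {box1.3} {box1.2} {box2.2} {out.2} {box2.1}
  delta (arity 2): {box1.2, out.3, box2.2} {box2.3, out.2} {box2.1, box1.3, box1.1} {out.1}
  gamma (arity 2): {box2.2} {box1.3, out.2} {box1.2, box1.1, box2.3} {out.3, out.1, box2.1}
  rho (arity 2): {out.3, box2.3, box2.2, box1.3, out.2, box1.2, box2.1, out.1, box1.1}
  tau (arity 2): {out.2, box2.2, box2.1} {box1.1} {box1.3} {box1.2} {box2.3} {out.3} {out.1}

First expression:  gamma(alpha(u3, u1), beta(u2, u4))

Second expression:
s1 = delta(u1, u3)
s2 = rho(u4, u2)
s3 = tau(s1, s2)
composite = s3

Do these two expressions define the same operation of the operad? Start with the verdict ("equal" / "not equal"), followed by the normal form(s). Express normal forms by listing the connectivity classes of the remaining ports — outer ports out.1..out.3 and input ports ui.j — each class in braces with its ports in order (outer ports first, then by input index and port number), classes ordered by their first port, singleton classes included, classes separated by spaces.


Reducing the first expression gives {out.1, out.3, u2.1} {out.2, u3.2, u3.3} {u1.1, u1.2, u1.3} {u2.2} {u2.3} {u3.1} {u4.1} {u4.2} {u4.3}
Reducing the second expression gives {out.1} {out.2, u2.1, u2.2, u2.3, u4.1, u4.2, u4.3} {out.3} {u1.1, u1.3, u3.1} {u1.2, u3.2} {u3.3}
No match — not equal.

not equal — first {out.1, out.3, u2.1} {out.2, u3.2, u3.3} {u1.1, u1.2, u1.3} {u2.2} {u2.3} {u3.1} {u4.1} {u4.2} {u4.3}, second {out.1} {out.2, u2.1, u2.2, u2.3, u4.1, u4.2, u4.3} {out.3} {u1.1, u1.3, u3.1} {u1.2, u3.2} {u3.3}


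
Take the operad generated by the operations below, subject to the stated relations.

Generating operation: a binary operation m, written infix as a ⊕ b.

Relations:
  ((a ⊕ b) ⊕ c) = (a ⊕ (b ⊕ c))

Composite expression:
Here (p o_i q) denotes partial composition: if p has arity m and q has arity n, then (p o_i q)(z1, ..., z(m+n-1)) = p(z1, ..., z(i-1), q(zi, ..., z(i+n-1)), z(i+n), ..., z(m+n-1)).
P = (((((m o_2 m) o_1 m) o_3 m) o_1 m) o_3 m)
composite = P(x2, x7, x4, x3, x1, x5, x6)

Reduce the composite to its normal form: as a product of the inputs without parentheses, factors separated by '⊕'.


x2 ⊕ x7 ⊕ x4 ⊕ x3 ⊕ x1 ⊕ x5 ⊕ x6

Associativity of m dissolves the nesting; only the x-input order survives.
(x2 ⊕ x7) linearizes to x2 ⊕ x7
(x4 ⊕ x3) linearizes to x4 ⊕ x3
((x2 ⊕ x7) ⊕ (x4 ⊕ x3)) linearizes to x2 ⊕ x7 ⊕ x4 ⊕ x3
(x1 ⊕ x5) linearizes to x1 ⊕ x5
((x1 ⊕ x5) ⊕ x6) linearizes to x1 ⊕ x5 ⊕ x6
(((x2 ⊕ x7) ⊕ (x4 ⊕ x3)) ⊕ ((x1 ⊕ x5) ⊕ x6)) linearizes to x2 ⊕ x7 ⊕ x4 ⊕ x3 ⊕ x1 ⊕ x5 ⊕ x6


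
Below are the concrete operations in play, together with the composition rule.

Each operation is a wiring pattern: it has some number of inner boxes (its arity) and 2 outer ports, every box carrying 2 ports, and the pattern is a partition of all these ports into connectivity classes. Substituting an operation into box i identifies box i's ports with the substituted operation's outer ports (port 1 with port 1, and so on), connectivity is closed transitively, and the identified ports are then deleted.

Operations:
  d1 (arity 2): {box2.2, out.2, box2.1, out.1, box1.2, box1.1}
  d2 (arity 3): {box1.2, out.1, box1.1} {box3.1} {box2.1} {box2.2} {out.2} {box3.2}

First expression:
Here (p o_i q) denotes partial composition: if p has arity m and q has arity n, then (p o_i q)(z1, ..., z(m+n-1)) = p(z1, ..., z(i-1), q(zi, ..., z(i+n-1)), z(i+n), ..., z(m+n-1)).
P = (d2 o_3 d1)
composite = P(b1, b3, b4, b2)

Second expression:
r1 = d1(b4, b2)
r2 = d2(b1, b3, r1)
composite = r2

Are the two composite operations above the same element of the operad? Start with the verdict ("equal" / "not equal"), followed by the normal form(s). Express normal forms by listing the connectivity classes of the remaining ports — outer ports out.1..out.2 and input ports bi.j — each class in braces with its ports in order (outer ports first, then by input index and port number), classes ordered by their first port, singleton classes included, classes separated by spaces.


equal — both sides give {out.1, b1.1, b1.2} {out.2} {b2.1, b2.2, b4.1, b4.2} {b3.1} {b3.2}

The first composite normalizes to {out.1, b1.1, b1.2} {out.2} {b2.1, b2.2, b4.1, b4.2} {b3.1} {b3.2}
The second composite normalizes to {out.1, b1.1, b1.2} {out.2} {b2.1, b2.2, b4.1, b4.2} {b3.1} {b3.2}
Same normal form: equal.


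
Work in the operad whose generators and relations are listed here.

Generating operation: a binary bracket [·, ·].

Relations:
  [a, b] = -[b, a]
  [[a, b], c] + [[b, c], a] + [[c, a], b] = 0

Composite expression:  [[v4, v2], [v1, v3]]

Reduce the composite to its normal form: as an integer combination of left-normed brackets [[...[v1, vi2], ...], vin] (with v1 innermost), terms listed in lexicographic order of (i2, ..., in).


Left-normed coefficients sit on the v1-initial expansion words.
Composite bracket: [[v4, v2], [v1, v3]]
Each bracket splits as ab - ba, giving 8 signed words (2^3 = 8).
Keep just the words that open with v1:
  v1v3v2v4 appears with sign +1, giving the term +[[[v1, v3], v2], v4]
  v1v3v4v2 appears with sign -1, giving the term -[[[v1, v3], v4], v2]

[[[v1, v3], v2], v4] - [[[v1, v3], v4], v2]


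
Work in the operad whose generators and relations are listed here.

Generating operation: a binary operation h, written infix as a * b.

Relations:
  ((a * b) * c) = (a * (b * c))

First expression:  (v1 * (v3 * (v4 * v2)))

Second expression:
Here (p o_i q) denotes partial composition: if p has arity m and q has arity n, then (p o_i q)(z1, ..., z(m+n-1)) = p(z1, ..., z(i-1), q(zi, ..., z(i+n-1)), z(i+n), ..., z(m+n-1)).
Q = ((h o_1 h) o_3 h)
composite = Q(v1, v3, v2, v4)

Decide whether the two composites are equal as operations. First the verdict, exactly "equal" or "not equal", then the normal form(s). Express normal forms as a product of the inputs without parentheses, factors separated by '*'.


The first expression, normalized: v1 * v3 * v4 * v2
The second expression, normalized: v1 * v3 * v2 * v4
Different reductions; not equal.

not equal; the first gives v1 * v3 * v4 * v2 and the second v1 * v3 * v2 * v4


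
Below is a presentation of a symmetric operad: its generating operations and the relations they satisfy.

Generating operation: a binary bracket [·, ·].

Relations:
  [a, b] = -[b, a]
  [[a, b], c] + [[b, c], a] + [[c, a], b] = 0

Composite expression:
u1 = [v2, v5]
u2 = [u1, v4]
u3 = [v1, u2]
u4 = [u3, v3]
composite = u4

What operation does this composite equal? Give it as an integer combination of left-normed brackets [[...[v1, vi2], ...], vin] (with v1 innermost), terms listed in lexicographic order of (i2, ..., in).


Antisymmetry and Jacobi reduce to v1-anchored left-normed brackets.
Composite bracket: [[v1, [[v2, v5], v4]], v3]
Applying ab - ba throughout gives 16 signed words (2^4 = 16).
Keep just the words that open with v1:
  from v1v2v5v4v3, sign +1: term +[[[[v1, v2], v5], v4], v3]
  from v1v4v2v5v3, sign -1: term -[[[[v1, v4], v2], v5], v3]
  from v1v4v5v2v3, sign +1: term +[[[[v1, v4], v5], v2], v3]
  from v1v5v2v4v3, sign -1: term -[[[[v1, v5], v2], v4], v3]

[[[[v1, v2], v5], v4], v3] - [[[[v1, v4], v2], v5], v3] + [[[[v1, v4], v5], v2], v3] - [[[[v1, v5], v2], v4], v3]


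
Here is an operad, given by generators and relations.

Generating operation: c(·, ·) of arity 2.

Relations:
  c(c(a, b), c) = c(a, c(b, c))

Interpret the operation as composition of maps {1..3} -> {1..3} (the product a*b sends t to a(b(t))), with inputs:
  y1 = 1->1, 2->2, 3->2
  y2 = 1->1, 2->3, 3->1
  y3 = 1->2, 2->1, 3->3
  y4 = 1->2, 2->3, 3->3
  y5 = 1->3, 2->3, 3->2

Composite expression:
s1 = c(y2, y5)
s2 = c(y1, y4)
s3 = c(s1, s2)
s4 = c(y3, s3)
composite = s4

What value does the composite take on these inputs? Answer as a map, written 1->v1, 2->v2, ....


1->2, 2->2, 3->2

c(y2, y5) = 1->1, 2->1, 3->3
c(y1, y4) = 1->2, 2->2, 3->2
c(c(y2, y5), c(y1, y4)) = 1->1, 2->1, 3->1
c(y3, c(c(y2, y5), c(y1, y4))) = 1->2, 2->2, 3->2


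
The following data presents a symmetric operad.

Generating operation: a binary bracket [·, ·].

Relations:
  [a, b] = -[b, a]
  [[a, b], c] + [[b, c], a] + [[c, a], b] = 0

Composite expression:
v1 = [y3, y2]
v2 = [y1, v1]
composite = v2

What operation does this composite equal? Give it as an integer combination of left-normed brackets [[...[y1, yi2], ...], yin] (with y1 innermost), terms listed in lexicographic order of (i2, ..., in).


In the tensor algebra, words opening y1 carry the y1-anchored form.
Composite bracket: [y1, [y3, y2]]
Under [a, b] = ab - ba we get 4 signed associative words (2^2 = 4).
Collect the words opening with y1:
  y1y2y3 appears with sign -1, giving the term -[[y1, y2], y3]
  y1y3y2 appears with sign +1, giving the term +[[y1, y3], y2]

-[[y1, y2], y3] + [[y1, y3], y2]


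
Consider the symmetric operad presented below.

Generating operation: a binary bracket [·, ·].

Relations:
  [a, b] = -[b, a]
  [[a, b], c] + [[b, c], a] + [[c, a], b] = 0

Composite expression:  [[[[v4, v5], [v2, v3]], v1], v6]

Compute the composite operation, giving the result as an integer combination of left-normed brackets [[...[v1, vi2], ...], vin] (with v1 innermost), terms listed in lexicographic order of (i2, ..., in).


[[[[[v1, v2], v3], v4], v5], v6] - [[[[[v1, v2], v3], v5], v4], v6] - [[[[[v1, v3], v2], v4], v5], v6] + [[[[[v1, v3], v2], v5], v4], v6] - [[[[[v1, v4], v5], v2], v3], v6] + [[[[[v1, v4], v5], v3], v2], v6] + [[[[[v1, v5], v4], v2], v3], v6] - [[[[[v1, v5], v4], v3], v2], v6]

In the tensor algebra, words opening v1 carry the v1-anchored form.
Composite bracket: [[[[v4, v5], [v2, v3]], v1], v6]
Each bracket splits as ab - ba, giving 32 signed words (2^5 = 32).
Keep just the words that open with v1:
  word v1v2v3v4v5v6 has sign +1, contributing +[[[[[v1, v2], v3], v4], v5], v6]
  word v1v2v3v5v4v6 has sign -1, contributing -[[[[[v1, v2], v3], v5], v4], v6]
  word v1v3v2v4v5v6 has sign -1, contributing -[[[[[v1, v3], v2], v4], v5], v6]
  word v1v3v2v5v4v6 has sign +1, contributing +[[[[[v1, v3], v2], v5], v4], v6]
  word v1v4v5v2v3v6 has sign -1, contributing -[[[[[v1, v4], v5], v2], v3], v6]
  word v1v4v5v3v2v6 has sign +1, contributing +[[[[[v1, v4], v5], v3], v2], v6]
  word v1v5v4v2v3v6 has sign +1, contributing +[[[[[v1, v5], v4], v2], v3], v6]
  word v1v5v4v3v2v6 has sign -1, contributing -[[[[[v1, v5], v4], v3], v2], v6]


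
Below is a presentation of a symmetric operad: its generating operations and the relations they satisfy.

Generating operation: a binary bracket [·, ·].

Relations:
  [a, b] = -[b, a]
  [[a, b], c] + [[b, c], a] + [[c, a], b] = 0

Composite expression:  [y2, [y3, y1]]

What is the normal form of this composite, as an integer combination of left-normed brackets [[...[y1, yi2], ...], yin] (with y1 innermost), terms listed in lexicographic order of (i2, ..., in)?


[[y1, y3], y2]

In the tensor algebra, words opening y1 carry the y1-anchored form.
Composite bracket: [y2, [y3, y1]]
The bracket unfolds into 4 signed words via [a, b] = ab - ba (2^2 = 4).
The y1-initial words carry the normal form:
  from y1y3y2, sign +1: term +[[y1, y3], y2]


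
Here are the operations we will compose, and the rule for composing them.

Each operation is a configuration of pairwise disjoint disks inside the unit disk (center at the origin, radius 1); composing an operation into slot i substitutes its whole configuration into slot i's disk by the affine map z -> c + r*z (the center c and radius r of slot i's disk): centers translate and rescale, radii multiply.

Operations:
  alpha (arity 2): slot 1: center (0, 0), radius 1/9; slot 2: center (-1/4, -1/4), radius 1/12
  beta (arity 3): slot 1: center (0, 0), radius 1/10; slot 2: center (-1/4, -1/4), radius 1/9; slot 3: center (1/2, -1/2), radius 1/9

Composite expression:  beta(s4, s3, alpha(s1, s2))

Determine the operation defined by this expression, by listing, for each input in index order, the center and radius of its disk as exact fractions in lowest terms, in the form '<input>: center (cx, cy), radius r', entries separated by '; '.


Nesting under beta composes maps z -> c + r*z down each s-path.
s4: after 1 affine step, its disk has center (0, 0), radius 1/10
s3: after 1 affine step, its disk has center (-1/4, -1/4), radius 1/9
s1: after 2 affine steps, its disk has center (1/2, -1/2), radius 1/81
s2: after 2 affine steps, its disk has center (17/36, -19/36), radius 1/108

s1: center (1/2, -1/2), radius 1/81; s2: center (17/36, -19/36), radius 1/108; s3: center (-1/4, -1/4), radius 1/9; s4: center (0, 0), radius 1/10


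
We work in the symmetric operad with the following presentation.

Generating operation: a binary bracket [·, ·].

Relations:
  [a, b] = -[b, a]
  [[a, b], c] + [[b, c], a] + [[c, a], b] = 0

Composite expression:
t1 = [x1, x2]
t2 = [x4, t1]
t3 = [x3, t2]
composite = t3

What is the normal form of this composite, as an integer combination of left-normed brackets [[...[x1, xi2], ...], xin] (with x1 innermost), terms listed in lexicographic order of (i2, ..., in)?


A multilinear Lie element is pinned by x1-initial words (x1 innermost).
Composite bracket: [x3, [x4, [x1, x2]]]
The bracket unfolds into 8 signed words via [a, b] = ab - ba (2^3 = 8).
Collect the words opening with x1:
  word x1x2x4x3 has sign +1, contributing +[[[x1, x2], x4], x3]

[[[x1, x2], x4], x3]


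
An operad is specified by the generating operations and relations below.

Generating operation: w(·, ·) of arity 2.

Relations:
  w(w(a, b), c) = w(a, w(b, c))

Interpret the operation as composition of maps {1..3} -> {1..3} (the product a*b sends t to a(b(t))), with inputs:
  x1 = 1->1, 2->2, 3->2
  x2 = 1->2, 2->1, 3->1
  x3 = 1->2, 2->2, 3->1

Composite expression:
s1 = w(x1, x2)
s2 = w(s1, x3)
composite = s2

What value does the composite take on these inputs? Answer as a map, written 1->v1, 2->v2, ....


w(x1, x2) = 1->2, 2->1, 3->1
w(w(x1, x2), x3) = 1->1, 2->1, 3->2

1->1, 2->1, 3->2


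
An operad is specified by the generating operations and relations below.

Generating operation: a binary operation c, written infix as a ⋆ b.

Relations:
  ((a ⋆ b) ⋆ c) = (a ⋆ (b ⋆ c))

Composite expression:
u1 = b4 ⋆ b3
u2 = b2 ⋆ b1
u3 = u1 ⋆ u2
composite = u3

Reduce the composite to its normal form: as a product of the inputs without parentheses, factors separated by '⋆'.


Key point: c is associative — brackets drop, the b-order remains.
(b4 ⋆ b3) reduces to b4 ⋆ b3
(b2 ⋆ b1) reduces to b2 ⋆ b1
((b4 ⋆ b3) ⋆ (b2 ⋆ b1)) reduces to b4 ⋆ b3 ⋆ b2 ⋆ b1

b4 ⋆ b3 ⋆ b2 ⋆ b1


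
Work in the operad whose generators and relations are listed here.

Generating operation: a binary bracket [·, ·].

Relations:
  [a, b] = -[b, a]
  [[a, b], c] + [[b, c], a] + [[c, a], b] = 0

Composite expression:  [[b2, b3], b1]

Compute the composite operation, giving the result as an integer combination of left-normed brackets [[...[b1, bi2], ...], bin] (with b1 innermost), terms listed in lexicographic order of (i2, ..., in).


-[[b1, b2], b3] + [[b1, b3], b2]


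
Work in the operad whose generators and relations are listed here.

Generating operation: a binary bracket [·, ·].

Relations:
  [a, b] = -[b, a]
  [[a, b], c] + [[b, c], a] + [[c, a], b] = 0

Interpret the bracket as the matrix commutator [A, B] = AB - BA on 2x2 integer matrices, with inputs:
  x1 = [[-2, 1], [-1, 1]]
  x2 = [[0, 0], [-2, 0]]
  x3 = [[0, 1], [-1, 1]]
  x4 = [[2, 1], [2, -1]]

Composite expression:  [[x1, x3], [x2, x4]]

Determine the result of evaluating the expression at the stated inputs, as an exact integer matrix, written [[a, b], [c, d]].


[[12, 8], [-8, -12]]

[x1, x3] = [[0, -2], [-2, 0]]
[x2, x4] = [[2, 0], [-6, -2]]
[[x1, x3], [x2, x4]] = [[12, 8], [-8, -12]]


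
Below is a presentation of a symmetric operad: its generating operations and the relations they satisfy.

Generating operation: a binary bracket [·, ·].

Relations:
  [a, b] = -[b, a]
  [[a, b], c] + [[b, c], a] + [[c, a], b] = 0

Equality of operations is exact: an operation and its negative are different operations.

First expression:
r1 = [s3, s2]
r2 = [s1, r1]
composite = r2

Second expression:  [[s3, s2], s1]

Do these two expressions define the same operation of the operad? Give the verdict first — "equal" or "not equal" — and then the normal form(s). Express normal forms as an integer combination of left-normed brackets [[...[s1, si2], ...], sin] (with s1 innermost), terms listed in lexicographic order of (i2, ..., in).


The first expression, normalized: -[[s1, s2], s3] + [[s1, s3], s2]
The second expression, normalized: [[s1, s2], s3] - [[s1, s3], s2]
The forms do not match — not equal.

not equal; the first gives -[[s1, s2], s3] + [[s1, s3], s2] and the second [[s1, s2], s3] - [[s1, s3], s2]


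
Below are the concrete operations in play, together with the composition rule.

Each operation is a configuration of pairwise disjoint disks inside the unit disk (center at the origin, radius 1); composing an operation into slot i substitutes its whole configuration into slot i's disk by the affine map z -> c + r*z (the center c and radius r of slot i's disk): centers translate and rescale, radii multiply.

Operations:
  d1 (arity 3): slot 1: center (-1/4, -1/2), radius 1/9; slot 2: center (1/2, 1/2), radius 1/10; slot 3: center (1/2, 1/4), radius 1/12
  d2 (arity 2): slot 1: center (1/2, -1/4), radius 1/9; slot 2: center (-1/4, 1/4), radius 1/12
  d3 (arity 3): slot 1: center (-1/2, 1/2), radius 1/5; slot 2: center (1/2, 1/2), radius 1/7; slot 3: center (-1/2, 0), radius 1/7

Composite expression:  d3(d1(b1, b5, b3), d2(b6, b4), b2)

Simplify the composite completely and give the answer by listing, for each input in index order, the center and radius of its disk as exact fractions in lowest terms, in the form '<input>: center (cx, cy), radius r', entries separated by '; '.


Affine substitution under d3: radii multiply and b-centers shift.
input b1: composing its 2 substitution steps yields center (-11/20, 2/5), radius 1/45
input b5: composing its 2 substitution steps yields center (-2/5, 3/5), radius 1/50
input b3: composing its 2 substitution steps yields center (-2/5, 11/20), radius 1/60
input b6: composing its 2 substitution steps yields center (4/7, 13/28), radius 1/63
input b4: composing its 2 substitution steps yields center (13/28, 15/28), radius 1/84
input b2: composing its 1 substitution step yields center (-1/2, 0), radius 1/7

b1: center (-11/20, 2/5), radius 1/45; b2: center (-1/2, 0), radius 1/7; b3: center (-2/5, 11/20), radius 1/60; b4: center (13/28, 15/28), radius 1/84; b5: center (-2/5, 3/5), radius 1/50; b6: center (4/7, 13/28), radius 1/63


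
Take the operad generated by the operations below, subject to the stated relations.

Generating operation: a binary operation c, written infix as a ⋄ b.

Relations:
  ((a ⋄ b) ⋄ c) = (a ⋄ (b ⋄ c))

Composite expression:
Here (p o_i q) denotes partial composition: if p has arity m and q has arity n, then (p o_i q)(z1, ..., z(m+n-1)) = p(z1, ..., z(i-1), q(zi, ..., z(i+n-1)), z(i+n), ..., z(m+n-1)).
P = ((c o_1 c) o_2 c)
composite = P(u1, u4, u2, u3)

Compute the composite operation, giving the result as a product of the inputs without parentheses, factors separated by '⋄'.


Associativity of c dissolves the nesting; only the u-input order survives.
(u4 ⋄ u2) collapses to u4 ⋄ u2
(u1 ⋄ (u4 ⋄ u2)) collapses to u1 ⋄ u4 ⋄ u2
((u1 ⋄ (u4 ⋄ u2)) ⋄ u3) collapses to u1 ⋄ u4 ⋄ u2 ⋄ u3

u1 ⋄ u4 ⋄ u2 ⋄ u3


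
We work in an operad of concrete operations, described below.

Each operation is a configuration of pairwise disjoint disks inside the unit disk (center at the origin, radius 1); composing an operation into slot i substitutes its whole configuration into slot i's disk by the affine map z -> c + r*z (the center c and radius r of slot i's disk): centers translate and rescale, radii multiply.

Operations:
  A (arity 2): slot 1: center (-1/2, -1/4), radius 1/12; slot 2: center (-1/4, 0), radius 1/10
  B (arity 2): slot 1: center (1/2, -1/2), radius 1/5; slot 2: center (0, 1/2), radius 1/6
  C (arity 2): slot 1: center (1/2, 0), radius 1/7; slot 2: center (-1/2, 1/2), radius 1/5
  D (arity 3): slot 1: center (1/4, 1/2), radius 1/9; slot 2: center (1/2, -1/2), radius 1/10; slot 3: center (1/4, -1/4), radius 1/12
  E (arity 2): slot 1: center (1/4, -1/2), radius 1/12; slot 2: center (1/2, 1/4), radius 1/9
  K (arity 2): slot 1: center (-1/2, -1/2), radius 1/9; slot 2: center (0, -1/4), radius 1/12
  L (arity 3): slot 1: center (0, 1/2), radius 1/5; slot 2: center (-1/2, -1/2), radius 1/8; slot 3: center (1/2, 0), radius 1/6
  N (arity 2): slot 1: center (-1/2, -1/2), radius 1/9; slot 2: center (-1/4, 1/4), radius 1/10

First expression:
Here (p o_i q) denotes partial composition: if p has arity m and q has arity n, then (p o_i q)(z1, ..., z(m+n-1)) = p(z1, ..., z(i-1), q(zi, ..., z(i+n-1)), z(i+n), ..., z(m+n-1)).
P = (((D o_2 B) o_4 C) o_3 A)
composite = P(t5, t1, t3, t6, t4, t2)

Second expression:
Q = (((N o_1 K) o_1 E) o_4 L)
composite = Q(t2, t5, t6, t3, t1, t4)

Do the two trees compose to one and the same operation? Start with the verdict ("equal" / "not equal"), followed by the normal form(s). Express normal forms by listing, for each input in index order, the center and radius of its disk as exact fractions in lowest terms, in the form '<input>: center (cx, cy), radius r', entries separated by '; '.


not equal; the first gives t1: center (11/20, -11/20), radius 1/50; t2: center (5/24, -5/24), radius 1/60; t3: center (59/120, -109/240), radius 1/720; t4: center (7/24, -1/4), radius 1/84; t5: center (1/4, 1/2), radius 1/9; t6: center (119/240, -9/20), radius 1/600 and the second t1: center (-3/10, 1/5), radius 1/80; t2: center (-179/324, -91/162), radius 1/972; t3: center (-1/4, 3/10), radius 1/50; t4: center (-1/5, 1/4), radius 1/60; t5: center (-89/162, -179/324), radius 1/729; t6: center (-1/2, -19/36), radius 1/108


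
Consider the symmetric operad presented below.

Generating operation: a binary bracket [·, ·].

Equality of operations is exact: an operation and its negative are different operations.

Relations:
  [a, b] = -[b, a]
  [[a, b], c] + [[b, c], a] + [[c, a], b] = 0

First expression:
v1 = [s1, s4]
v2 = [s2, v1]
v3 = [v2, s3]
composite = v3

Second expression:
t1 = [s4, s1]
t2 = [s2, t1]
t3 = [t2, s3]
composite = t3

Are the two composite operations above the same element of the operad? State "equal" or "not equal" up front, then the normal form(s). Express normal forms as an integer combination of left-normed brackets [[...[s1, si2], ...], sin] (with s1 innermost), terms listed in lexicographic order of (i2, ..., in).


The first expression, normalized: -[[[s1, s4], s2], s3]
The second expression, normalized: [[[s1, s4], s2], s3]
Different reductions; not equal.

not equal: they reduce to -[[[s1, s4], s2], s3] and [[[s1, s4], s2], s3]


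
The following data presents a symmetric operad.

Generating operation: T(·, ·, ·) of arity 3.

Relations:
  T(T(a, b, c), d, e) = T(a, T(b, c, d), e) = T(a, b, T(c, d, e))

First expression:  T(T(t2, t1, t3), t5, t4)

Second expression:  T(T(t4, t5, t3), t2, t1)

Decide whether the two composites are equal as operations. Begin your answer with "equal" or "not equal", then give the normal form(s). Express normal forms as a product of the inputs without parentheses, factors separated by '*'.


The first expression, normalized: t2 * t1 * t3 * t5 * t4
The second expression, normalized: t4 * t5 * t3 * t2 * t1
Distinct normal forms: not equal.

not equal; the first gives t2 * t1 * t3 * t5 * t4 and the second t4 * t5 * t3 * t2 * t1


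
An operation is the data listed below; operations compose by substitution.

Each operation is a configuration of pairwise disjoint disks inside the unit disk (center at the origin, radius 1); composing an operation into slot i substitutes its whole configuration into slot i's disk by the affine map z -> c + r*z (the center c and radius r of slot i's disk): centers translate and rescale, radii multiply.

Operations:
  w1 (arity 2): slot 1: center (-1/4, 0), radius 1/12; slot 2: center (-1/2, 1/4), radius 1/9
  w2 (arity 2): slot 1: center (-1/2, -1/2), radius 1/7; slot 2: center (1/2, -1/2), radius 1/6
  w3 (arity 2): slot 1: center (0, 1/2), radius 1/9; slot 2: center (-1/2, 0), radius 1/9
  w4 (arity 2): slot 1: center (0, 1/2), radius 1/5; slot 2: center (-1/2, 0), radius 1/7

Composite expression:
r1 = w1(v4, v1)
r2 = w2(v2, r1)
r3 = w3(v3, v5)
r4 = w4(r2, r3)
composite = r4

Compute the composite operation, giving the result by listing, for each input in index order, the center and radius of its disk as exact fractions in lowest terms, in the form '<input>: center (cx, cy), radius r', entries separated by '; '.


v1: center (1/12, 49/120), radius 1/270; v2: center (-1/10, 2/5), radius 1/35; v3: center (-1/2, 1/14), radius 1/63; v4: center (11/120, 2/5), radius 1/360; v5: center (-4/7, 0), radius 1/63


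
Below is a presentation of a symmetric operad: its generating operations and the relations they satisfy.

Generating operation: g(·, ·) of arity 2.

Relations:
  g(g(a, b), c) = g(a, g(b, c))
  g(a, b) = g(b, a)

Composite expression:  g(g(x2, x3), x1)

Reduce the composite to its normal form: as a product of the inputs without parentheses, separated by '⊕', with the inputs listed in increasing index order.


Shape and order are irrelevant to g; the x-input set decides.
g(x2, x3) spells out as x2 ⊕ x3
g(g(x2, x3), x1) spells out as x2 ⊕ x3 ⊕ x1
rearranged into index order: x1 ⊕ x2 ⊕ x3

x1 ⊕ x2 ⊕ x3


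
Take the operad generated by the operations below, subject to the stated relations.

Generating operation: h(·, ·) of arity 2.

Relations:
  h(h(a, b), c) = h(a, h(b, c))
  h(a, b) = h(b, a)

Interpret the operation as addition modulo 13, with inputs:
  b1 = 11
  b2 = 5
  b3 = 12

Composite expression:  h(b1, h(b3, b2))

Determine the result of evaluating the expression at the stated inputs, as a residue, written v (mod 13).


2 (mod 13)

h(b3, b2) = 4
h(b1, h(b3, b2)) = 2


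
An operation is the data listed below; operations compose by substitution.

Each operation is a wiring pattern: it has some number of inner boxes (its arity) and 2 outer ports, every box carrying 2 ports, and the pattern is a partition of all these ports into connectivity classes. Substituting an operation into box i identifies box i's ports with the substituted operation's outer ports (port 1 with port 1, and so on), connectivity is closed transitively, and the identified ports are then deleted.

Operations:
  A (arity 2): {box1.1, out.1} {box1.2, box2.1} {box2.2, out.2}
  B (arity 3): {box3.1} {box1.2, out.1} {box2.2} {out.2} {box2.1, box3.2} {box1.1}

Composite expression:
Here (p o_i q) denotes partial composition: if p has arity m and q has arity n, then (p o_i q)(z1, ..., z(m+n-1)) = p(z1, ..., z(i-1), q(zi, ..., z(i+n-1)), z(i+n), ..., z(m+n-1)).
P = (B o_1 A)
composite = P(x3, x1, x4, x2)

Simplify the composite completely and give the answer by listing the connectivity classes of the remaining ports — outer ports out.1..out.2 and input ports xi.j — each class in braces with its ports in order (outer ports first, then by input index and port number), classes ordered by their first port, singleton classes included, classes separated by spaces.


{out.1, x1.2} {out.2} {x1.1, x3.2} {x2.1} {x2.2, x4.1} {x3.1} {x4.2}

Reachability decides: close wires over B-identified ports.
through A, on inputs (x3, x1): {out.1, x3.1} {out.2, x1.2} {x1.1, x3.2} (out.j = stage outer ports)
through B, on inputs (x3, x1, x4, x2): {out.1, x1.2} {out.2} {x1.1, x3.2} {x2.1} {x2.2, x4.1} {x3.1} {x4.2} (out.j = stage outer ports)


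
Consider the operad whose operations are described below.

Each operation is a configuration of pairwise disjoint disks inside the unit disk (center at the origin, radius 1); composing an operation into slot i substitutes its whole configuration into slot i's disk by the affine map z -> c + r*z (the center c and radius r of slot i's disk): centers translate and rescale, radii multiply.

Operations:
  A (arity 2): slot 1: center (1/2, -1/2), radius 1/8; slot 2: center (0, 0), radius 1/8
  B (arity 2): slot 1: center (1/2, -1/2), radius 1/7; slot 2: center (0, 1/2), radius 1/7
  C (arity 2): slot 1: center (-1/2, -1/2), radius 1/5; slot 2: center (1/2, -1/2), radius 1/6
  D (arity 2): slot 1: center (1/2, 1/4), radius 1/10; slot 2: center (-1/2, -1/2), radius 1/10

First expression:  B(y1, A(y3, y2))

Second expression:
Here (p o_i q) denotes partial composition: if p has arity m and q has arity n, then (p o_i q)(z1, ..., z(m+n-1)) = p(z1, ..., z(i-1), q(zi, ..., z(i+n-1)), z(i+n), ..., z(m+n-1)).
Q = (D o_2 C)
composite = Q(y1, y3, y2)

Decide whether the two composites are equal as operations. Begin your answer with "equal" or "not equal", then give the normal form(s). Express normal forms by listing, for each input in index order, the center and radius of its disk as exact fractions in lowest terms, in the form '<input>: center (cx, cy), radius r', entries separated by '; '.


not equal; the first gives y1: center (1/2, -1/2), radius 1/7; y2: center (0, 1/2), radius 1/56; y3: center (1/14, 3/7), radius 1/56 and the second y1: center (1/2, 1/4), radius 1/10; y2: center (-9/20, -11/20), radius 1/60; y3: center (-11/20, -11/20), radius 1/50

The first expression, normalized: y1: center (1/2, -1/2), radius 1/7; y2: center (0, 1/2), radius 1/56; y3: center (1/14, 3/7), radius 1/56
The second expression, normalized: y1: center (1/2, 1/4), radius 1/10; y2: center (-9/20, -11/20), radius 1/60; y3: center (-11/20, -11/20), radius 1/50
The forms do not match — not equal.


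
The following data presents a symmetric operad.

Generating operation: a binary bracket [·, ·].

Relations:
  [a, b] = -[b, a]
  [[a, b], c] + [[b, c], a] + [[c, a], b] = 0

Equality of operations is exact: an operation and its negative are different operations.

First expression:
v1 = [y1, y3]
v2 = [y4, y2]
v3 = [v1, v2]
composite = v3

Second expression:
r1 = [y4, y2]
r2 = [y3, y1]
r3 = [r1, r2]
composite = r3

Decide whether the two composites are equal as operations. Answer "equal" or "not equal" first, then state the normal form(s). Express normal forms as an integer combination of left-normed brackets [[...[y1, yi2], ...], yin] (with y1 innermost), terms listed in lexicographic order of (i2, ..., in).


equal; the common form is -[[[y1, y3], y2], y4] + [[[y1, y3], y4], y2]

The first expression, normalized: -[[[y1, y3], y2], y4] + [[[y1, y3], y4], y2]
The second expression, normalized: -[[[y1, y3], y2], y4] + [[[y1, y3], y4], y2]
Both agree, so they are equal.
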